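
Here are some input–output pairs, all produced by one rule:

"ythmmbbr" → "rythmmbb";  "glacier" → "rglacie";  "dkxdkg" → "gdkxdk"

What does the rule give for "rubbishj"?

What's happening: move the last character to the front.
For "rubbishj" the result is "jrubbish".

jrubbish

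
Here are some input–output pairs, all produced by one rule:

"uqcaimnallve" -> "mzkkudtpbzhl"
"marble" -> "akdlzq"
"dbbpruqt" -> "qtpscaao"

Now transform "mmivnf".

umellh

The pattern: shift every letter 1 place backward in the alphabet (wrapping around), then swap the front and back halves of the string.
"mmivnf" → "llhume" → "umellh".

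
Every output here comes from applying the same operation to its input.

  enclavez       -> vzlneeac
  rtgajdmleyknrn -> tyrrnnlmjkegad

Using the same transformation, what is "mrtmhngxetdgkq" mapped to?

In each case the input is transformed by: sort the characters into reverse alphabetical order, then swap each adjacent pair of characters (1↔2, 3↔4, ...).
On "mrtmhngxetdgkq": the first step gives "xttrqnmmkhgged", and the second then gives "txrtnqmmhkggde".

txrtnqmmhkggde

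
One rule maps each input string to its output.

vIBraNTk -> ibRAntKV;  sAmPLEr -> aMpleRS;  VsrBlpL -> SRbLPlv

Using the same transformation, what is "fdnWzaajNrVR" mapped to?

DNwZAAJnRvrF

In each case the input is transformed by: flip the case of every letter, then move the first character to the end.
Starting from "fdnWzaajNrVR": after the first operation, "FDNwZAAJnRvr"; after the second, "DNwZAAJnRvrF".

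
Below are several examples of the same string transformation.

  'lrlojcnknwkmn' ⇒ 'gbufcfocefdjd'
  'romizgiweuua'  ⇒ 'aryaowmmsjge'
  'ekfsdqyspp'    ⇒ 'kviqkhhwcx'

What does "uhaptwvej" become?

hlonwbmzs

The transformation: move the first 3 characters to the end (rotate left by 3), then shift every letter 8 places backward in the alphabet (wrapping around).
For "uhaptwvej", step one produces "ptwvejuha"; step two turns that into "hlonwbmzs".
(Check on "ekfsdqyspp": → "sdqysppekf" → "kviqkhhwcx" ✓)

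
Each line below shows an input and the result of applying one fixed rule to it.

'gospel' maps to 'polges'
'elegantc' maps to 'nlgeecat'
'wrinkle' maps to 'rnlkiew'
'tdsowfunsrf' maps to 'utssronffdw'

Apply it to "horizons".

What's happening: sort the characters into reverse alphabetical order, then move the first character to the end.
Applying both steps to "horizons": "zsroonih", then "sroonihz".
(Check on "gospel": → "spolge" → "polges" ✓)

sroonihz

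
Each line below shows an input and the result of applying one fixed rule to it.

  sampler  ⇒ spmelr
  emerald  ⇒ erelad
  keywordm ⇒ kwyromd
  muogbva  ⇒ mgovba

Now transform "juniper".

jinepr

Rule — swap each adjacent pair of characters (1↔2, 3↔4, ...), then delete the first character.
Applying both steps to "juniper": "ujinepr", then "jinepr".
(Check on "muogbva": → "umgovba" → "mgovba" ✓)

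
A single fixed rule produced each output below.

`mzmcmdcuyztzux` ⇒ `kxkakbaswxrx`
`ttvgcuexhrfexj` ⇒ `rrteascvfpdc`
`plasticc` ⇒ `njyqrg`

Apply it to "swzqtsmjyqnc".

The pattern: delete the last 2 characters, then shift every letter 2 places backward in the alphabet (wrapping around).
For "swzqtsmjyqnc", step one produces "swzqtsmjyq"; step two turns that into "quxorqkhwo".

quxorqkhwo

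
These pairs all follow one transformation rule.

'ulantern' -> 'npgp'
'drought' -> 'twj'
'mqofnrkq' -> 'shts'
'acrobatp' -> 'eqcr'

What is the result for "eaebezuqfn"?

Rule — shift every letter 2 places forward in the alphabet (wrapping around), then keep every other character starting from the second (positions 2nd, 4th, 6th, ...).
Working it through for "eaebezuqfn": intermediate "gcgdgbwshp", final "cdbsp".

cdbsp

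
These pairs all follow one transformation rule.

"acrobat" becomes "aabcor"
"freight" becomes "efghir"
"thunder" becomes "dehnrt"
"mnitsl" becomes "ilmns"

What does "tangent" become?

What's happening: sort the characters into alphabetical order, then delete the last character.
On "tangent": the first step gives "aegnntt", and the second then gives "aegnnt".
(Check on "freight": → "efghirt" → "efghir" ✓)

aegnnt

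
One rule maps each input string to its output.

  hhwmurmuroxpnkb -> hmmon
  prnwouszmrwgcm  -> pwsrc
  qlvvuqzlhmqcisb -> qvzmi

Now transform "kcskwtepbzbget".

The rule is to keep one character in every 3, starting at position 1 (positions 1st, 4th, 7th, ...).
Doing the same to "kcskwtepbzbget": "kkeze".

kkeze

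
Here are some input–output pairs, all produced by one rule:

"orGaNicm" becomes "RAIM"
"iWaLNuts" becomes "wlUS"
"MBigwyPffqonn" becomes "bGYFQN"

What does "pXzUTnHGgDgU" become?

xuNgdu

Rule — flip the case of every letter, then keep every other character starting from the second (positions 2nd, 4th, 6th, ...).
"pXzUTnHGgDgU" → "xuNgdu".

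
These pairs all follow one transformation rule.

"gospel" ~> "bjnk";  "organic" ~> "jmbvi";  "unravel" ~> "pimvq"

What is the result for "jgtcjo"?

ebox

Each output is the input with this applied: delete the last 2 characters, then shift every letter 5 places backward in the alphabet (wrapping around).
Working it through for "jgtcjo": intermediate "jgtc", final "ebox".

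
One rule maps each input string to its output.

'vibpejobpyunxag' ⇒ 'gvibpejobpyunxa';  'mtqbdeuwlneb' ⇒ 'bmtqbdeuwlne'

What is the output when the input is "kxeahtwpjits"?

skxeahtwpjit

The transformation: move the last character to the front.
On "kxeahtwpjits" that produces "skxeahtwpjit".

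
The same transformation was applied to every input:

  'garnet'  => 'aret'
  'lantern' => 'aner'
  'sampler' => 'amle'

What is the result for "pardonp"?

Each output is the input with this applied: double every character, then keep one character in every 3, starting at position 3 (positions 3rd, 6th, 9th, ...).
For "pardonp", step one produces "ppaarrddoonnpp"; step two turns that into "aron".
(Check on "garnet": → "ggaarrnneett" → "aret" ✓)

aron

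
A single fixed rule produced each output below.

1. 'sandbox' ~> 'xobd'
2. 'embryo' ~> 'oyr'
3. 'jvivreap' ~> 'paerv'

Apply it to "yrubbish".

hsibb

The transformation: reverse the string, then delete the last 3 characters.
Applying both steps to "yrubbish": "hsibbury", then "hsibb".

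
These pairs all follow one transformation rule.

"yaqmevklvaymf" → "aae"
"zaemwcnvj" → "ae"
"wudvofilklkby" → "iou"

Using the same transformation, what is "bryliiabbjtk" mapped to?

aii

In each case the input is transformed by: sort the characters into alphabetical order, then keep only the vowels.
"bryliiabbjtk" → "abbbiijklrty" → "aii".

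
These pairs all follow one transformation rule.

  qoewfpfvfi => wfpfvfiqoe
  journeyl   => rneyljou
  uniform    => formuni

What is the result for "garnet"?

The pattern: move the first 3 characters to the end (rotate left by 3).
So "garnet" becomes "netgar".

netgar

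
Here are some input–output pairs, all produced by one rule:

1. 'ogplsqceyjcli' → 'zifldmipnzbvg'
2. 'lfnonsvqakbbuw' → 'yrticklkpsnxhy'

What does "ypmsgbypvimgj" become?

jdgvmjpdyvmsf

The rule is to shift every letter 3 places backward in the alphabet (wrapping around), then move the last 3 characters to the front (rotate right by 3).
On "ypmsgbypvimgj": the first step gives "vmjpdyvmsfjdg", and the second then gives "jdgvmjpdyvmsf".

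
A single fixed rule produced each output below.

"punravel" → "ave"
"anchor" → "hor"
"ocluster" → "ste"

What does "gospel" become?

In each case the input is transformed by: swap the front and back halves of the string, then keep only the first 3 characters.
On "gospel": the first step gives "pelgos", and the second then gives "pel".
(Check on "punravel": → "avelpunr" → "ave" ✓)

pel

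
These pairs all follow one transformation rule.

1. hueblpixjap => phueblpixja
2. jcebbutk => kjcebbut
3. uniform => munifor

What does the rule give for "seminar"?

rsemina

The transformation: move the last character to the front.
So "seminar" becomes "rsemina".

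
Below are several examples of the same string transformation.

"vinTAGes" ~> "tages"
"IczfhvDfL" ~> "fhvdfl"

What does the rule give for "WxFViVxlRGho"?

vivxlrgho

Rule — delete the first 3 characters, then convert every letter to lowercase.
For "WxFViVxlRGho", step one produces "ViVxlRGho"; step two turns that into "vivxlrgho".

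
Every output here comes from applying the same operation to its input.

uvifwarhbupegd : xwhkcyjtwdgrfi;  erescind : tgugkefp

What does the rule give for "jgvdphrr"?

In each case the input is transformed by: shift every letter 2 places forward in the alphabet (wrapping around), then swap each adjacent pair of characters (1↔2, 3↔4, ...).
For "jgvdphrr" the result is "ilfxjrtt".

ilfxjrtt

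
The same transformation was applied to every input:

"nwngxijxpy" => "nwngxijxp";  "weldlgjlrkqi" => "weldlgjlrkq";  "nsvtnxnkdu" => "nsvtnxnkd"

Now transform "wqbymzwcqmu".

Each output is the input with this applied: delete the last character.
On "wqbymzwcqmu" that produces "wqbymzwcqm".

wqbymzwcqm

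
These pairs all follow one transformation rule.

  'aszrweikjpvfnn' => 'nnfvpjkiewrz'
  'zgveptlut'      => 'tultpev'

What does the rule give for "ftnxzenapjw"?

wjpanezxn

Looking at the pairs, the operation is to reverse the string, then delete the last 2 characters.
Working it through for "ftnxzenapjw": intermediate "wjpanezxntf", final "wjpanezxn".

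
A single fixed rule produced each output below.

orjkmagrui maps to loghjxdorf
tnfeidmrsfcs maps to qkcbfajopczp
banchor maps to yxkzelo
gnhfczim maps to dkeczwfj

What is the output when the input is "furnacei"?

crokxzbf

Rule — shift every letter 3 places backward in the alphabet (wrapping around).
On "furnacei" that produces "crokxzbf".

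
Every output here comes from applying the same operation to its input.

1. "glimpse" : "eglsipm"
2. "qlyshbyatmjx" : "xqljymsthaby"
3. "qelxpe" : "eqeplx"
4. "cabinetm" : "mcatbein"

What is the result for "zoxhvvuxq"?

qzoxxuhvv

The rule is to swap the first and last characters, then take characters alternately from the front and the back (1st, last, 2nd, 2nd-last, ...).
Doing the same to "zoxhvvuxq": "qzoxxuhvv".
(Check on "cabinetm": → "mabinetc" → "mcatbein" ✓)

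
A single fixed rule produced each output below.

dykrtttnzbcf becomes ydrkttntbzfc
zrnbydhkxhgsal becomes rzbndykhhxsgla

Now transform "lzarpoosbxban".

Looking at the pairs, the operation is to swap each adjacent pair of characters (1↔2, 3↔4, ...).
Applying that to "lzarpoosbxban" gives "zlraopsoxbabn".

zlraopsoxbabn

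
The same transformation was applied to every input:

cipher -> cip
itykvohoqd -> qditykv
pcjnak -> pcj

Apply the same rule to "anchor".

anc

In each case the input is transformed by: swap the front and back halves of the string, then delete the first 3 characters.
"anchor" → "horanc" → "anc".
(Check on "pcjnak": → "nakpcj" → "pcj" ✓)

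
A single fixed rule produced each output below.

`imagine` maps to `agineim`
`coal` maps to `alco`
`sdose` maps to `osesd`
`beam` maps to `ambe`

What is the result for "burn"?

rnbu

The rule is to move the first 2 characters to the end (rotate left by 2).
"burn" → "rnbu".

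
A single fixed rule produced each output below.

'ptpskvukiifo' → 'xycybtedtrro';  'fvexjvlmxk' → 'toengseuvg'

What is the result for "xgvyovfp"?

The transformation: move the last character to the front, then shift every letter 9 places forward in the alphabet (wrapping around).
On "xgvyovfp": the first step gives "pxgvyovf", and the second then gives "ygpehxeo".

ygpehxeo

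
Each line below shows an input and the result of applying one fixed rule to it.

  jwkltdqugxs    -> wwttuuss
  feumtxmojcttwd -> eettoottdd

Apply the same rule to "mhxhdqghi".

In each case the input is transformed by: keep one character in every 3, starting at position 2 (positions 2nd, 5th, 8th, ...), then double every character.
Applying both steps to "mhxhdqghi": "hdh", then "hhddhh".

hhddhh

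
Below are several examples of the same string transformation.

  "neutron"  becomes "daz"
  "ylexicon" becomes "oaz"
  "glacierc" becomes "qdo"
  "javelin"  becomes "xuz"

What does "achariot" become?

Rule — shift every letter 12 places forward in the alphabet (wrapping around), then keep only the last 3 characters.
On "achariot": the first step gives "motmduaf", and the second then gives "uaf".
(Check on "glacierc": → "sxmouqdo" → "qdo" ✓)

uaf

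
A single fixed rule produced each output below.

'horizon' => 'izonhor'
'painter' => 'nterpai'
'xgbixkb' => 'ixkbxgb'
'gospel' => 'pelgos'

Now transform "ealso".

soeal

Each output is the input with this applied: move the first 3 characters to the end (rotate left by 3).
On "ealso" that produces "soeal".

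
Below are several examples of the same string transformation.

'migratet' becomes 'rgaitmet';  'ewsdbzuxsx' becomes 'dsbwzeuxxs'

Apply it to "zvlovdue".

olvvdzue

The transformation: move the first 3 characters to the end (rotate left by 3), then take characters alternately from the front and the back (1st, last, 2nd, 2nd-last, ...).
Applying both steps to "zvlovdue": "ovduezvl", then "olvvdzue".
(Check on "ewsdbzuxsx": → "dbzuxsxews" → "dsbwzeuxxs" ✓)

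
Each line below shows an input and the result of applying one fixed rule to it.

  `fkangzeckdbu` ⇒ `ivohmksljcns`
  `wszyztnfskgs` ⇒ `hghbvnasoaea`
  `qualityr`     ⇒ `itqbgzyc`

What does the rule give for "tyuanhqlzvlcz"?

The pattern: move the first 2 characters to the end (rotate left by 2), then shift every letter 8 places forward in the alphabet (wrapping around).
On "tyuanhqlzvlcz": the first step gives "uanhqlzvlczty", and the second then gives "civpythdtkhbg".

civpythdtkhbg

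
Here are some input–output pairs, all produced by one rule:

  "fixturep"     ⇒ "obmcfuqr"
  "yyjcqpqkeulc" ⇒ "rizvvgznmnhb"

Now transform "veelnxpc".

umzsbbik

The rule is to move the last 3 characters to the front (rotate right by 3), then shift every letter 3 places backward in the alphabet (wrapping around).
Starting from "veelnxpc": after the first operation, "xpcveeln"; after the second, "umzsbbik".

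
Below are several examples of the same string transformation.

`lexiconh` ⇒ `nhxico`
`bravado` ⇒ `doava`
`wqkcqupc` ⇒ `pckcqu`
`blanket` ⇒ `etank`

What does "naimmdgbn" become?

bnimmdg

What's happening: delete the first 2 characters, then move the last 2 characters to the front (rotate right by 2).
"naimmdgbn" → "bnimmdg".
(Check on "wqkcqupc": → "kcqupc" → "pckcqu" ✓)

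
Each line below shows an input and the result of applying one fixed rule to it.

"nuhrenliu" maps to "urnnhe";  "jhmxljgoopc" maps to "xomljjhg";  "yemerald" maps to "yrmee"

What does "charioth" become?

The transformation: delete the last 3 characters, then sort the characters into reverse alphabetical order.
For "charioth" the result is "rihca".

rihca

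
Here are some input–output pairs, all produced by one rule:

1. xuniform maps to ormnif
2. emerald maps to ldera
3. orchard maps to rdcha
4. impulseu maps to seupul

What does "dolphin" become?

inlph

Looking at the pairs, the operation is to delete the first 2 characters, then move the first 3 characters to the end (rotate left by 3).
Starting from "dolphin": after the first operation, "lphin"; after the second, "inlph".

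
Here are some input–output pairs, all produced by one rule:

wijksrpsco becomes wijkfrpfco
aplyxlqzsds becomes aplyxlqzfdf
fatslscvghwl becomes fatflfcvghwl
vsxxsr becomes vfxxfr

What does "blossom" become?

bloffom

The rule is to replace every "s" with "f".
Doing the same to "blossom": "bloffom".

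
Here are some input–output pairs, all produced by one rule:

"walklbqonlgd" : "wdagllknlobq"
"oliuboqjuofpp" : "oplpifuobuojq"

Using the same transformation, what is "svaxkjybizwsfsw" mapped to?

swvsafxskwjzyib

Rule — take characters alternately from the front and the back (1st, last, 2nd, 2nd-last, ...).
"svaxkjybizwsfsw" → "swvsafxskwjzyib".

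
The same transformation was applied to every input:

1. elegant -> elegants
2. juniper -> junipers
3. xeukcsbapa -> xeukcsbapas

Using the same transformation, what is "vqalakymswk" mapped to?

What's happening: append "s".
So "vqalakymswk" becomes "vqalakymswks".

vqalakymswks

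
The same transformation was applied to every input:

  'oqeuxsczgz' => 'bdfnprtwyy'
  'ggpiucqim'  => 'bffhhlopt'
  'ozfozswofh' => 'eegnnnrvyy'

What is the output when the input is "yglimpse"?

The rule is to sort the characters into alphabetical order, then shift every letter 1 place backward in the alphabet (wrapping around).
"yglimpse" → "egilmpsy" → "dfhklorx".
(Check on "ggpiucqim": → "cggiimpqu" → "bffhhlopt" ✓)

dfhklorx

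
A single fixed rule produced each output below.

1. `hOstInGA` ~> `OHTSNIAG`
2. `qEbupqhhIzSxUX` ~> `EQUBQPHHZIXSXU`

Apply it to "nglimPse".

GNILPMES

Each output is the input with this applied: swap each adjacent pair of characters (1↔2, 3↔4, ...), then convert every letter to uppercase.
Working it through for "nglimPse": intermediate "gnilPmes", final "GNILPMES".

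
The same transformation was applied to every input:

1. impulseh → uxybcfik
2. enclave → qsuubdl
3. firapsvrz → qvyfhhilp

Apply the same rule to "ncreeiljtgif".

In each case the input is transformed by: sort the characters into alphabetical order, then shift every letter 10 places backward in the alphabet (wrapping around).
Working it through for "ncreeiljtgif": intermediate "ceefgiijlnrt", final "suuvwyyzbdhj".

suuvwyyzbdhj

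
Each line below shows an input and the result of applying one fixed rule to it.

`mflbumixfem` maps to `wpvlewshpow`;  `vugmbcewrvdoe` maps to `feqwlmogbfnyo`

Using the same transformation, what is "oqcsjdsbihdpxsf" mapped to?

yamctnclsrnzhcp

Rule — shift every letter 10 places forward in the alphabet (wrapping around).
Doing the same to "oqcsjdsbihdpxsf": "yamctnclsrnzhcp".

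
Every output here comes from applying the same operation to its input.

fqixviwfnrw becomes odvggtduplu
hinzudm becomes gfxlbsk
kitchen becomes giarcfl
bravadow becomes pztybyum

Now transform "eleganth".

jceclyfr

Looking at the pairs, the operation is to swap each adjacent pair of characters (1↔2, 3↔4, ...), then shift every letter 2 places backward in the alphabet (wrapping around).
Starting from "eleganth": after the first operation, "legenaht"; after the second, "jceclyfr".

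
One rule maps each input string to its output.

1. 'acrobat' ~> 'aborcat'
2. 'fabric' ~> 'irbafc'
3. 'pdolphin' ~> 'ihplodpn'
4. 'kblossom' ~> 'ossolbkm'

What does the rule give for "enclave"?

valcnee

Looking at the pairs, the operation is to move the last character to the front, then reverse the string.
Working it through for "enclave": intermediate "eenclav", final "valcnee".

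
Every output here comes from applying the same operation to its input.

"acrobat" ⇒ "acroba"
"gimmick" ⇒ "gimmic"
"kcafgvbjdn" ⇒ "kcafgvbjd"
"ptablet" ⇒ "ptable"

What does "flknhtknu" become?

flknhtkn

In each case the input is transformed by: delete the last character.
On "flknhtknu" that produces "flknhtkn".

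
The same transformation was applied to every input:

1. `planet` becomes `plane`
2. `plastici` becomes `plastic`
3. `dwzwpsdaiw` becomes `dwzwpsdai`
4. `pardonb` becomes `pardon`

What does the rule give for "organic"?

Rule — delete the last character.
So "organic" becomes "organi".

organi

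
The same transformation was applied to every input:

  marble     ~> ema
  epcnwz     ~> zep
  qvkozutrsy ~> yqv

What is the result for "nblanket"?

In each case the input is transformed by: move the first 2 characters to the end (rotate left by 2), then keep only the last 3 characters.
"nblanket" → "lanketnb" → "tnb".

tnb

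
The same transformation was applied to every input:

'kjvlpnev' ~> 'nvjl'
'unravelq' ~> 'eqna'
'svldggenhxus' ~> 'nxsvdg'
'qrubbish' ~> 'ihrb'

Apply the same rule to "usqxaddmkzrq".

The transformation: keep every other character starting from the second (positions 2nd, 4th, 6th, ...), then swap the front and back halves of the string.
"usqxaddmkzrq" → "mzqsxd".

mzqsxd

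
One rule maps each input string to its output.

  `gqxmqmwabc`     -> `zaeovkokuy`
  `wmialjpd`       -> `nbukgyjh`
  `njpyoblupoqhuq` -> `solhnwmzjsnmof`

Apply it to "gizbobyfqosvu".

tsegxzmzwdomq

The rule is to move the last 2 characters to the front (rotate right by 2), then shift every letter 2 places backward in the alphabet (wrapping around).
Applying both steps to "gizbobyfqosvu": "vugizbobyfqos", then "tsegxzmzwdomq".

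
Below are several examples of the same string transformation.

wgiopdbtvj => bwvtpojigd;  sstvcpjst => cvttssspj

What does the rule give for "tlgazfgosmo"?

aztsoomlggf

What's happening: sort the characters into reverse alphabetical order, then move the last character to the front.
For "tlgazfgosmo", step one produces "ztsoomlggfa"; step two turns that into "aztsoomlggf".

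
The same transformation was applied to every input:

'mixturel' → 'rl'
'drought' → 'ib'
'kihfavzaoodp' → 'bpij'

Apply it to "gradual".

uu

The pattern: shift every letter 6 places backward in the alphabet (wrapping around), then keep one character in every 3, starting at position 3 (positions 3rd, 6th, 9th, ...).
Working it through for "gradual": intermediate "aluxouf", final "uu".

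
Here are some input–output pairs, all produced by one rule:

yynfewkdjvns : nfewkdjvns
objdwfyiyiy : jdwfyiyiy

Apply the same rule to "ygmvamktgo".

mvamktgo

Rule — delete the first 2 characters.
"ygmvamktgo" → "mvamktgo".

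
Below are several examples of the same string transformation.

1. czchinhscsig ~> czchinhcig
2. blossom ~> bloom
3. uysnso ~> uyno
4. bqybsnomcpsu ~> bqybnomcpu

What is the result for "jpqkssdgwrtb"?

jpqkdgwrtb

The transformation: remove every "s".
So "jpqkssdgwrtb" becomes "jpqkdgwrtb".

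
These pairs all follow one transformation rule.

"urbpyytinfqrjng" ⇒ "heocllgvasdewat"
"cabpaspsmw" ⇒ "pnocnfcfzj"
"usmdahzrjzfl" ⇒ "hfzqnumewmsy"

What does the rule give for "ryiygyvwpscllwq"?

What's happening: shift every letter 13 places forward in the alphabet (wrapping around) — i.e. ROT13.
So "ryiygyvwpscllwq" becomes "elvltlijcfpyyjd".

elvltlijcfpyyjd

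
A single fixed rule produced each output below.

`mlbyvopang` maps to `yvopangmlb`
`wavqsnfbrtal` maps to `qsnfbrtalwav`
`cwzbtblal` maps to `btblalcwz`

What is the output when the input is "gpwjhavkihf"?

jhavkihfgpw

Looking at the pairs, the operation is to move the first 3 characters to the end (rotate left by 3).
Applying that to "gpwjhavkihf" gives "jhavkihfgpw".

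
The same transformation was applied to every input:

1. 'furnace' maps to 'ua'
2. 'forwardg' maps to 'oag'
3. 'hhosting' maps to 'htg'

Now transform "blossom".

ls

The transformation: keep one character in every 3, starting at position 2 (positions 2nd, 5th, 8th, ...).
For "blossom" the result is "ls".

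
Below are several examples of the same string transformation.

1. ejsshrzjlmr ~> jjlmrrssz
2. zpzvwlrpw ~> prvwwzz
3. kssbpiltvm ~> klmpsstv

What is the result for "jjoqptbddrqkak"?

ddjjkkopqqrt

Looking at the pairs, the operation is to sort the characters into alphabetical order, then delete the first 2 characters.
Working it through for "jjoqptbddrqkak": intermediate "abddjjkkopqqrt", final "ddjjkkopqqrt".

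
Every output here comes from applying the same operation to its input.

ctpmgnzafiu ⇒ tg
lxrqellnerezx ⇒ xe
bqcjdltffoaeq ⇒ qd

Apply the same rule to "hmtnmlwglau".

Rule — keep one character in every 3, starting at position 2 (positions 2nd, 5th, 8th, ...), then keep only the first 2 characters.
"hmtnmlwglau" → "mm".

mm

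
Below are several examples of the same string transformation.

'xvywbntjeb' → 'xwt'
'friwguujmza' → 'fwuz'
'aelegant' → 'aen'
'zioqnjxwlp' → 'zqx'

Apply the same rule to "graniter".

gne

The pattern: delete the last character, then keep one character in every 3, starting at position 1 (positions 1st, 4th, 7th, ...).
Working it through for "graniter": intermediate "granite", final "gne".
(Check on "zioqnjxwlp": → "zioqnjxwl" → "zqx" ✓)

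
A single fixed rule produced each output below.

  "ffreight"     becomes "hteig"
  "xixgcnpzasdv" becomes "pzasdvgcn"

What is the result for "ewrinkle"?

leink

What's happening: delete the first 3 characters, then move the first 3 characters to the end (rotate left by 3).
Starting from "ewrinkle": after the first operation, "inkle"; after the second, "leink".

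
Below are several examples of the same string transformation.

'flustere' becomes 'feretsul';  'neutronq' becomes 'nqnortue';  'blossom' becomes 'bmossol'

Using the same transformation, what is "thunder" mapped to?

trednuh

In each case the input is transformed by: move the first character to the end, then reverse the string.
Applying both steps to "thunder": "hundert", then "trednuh".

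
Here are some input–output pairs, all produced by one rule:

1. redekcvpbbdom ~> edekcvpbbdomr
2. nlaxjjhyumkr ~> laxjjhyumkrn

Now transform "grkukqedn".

rkukqedng

The pattern: move the first character to the end.
"grkukqedn" → "rkukqedng".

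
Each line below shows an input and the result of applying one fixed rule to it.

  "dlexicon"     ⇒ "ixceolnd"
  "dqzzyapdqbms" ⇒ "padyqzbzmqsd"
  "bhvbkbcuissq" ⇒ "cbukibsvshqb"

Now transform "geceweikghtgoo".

kigehwtegcoeog

The pattern: swap the front and back halves of the string, then take characters alternately from the front and the back (1st, last, 2nd, 2nd-last, ...).
For "geceweikghtgoo", step one produces "kghtgoogecewei"; step two turns that into "kigehwtegcoeog".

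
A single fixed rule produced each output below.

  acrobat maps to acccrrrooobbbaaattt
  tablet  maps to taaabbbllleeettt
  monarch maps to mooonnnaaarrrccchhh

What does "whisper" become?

The rule is to repeat every character 3 times, then delete the first 2 characters.
"whisper" → "wwwhhhiiissspppeeerrr" → "whhhiiissspppeeerrr".

whhhiiissspppeeerrr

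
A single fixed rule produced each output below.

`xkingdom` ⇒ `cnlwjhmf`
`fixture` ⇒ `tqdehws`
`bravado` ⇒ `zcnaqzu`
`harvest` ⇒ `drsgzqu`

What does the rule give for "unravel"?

The transformation: move the last 3 characters to the front (rotate right by 3), then shift every letter 1 place backward in the alphabet (wrapping around).
Applying both steps to "unravel": "velunra", then "udktmqz".
(Check on "harvest": → "estharv" → "drsgzqu" ✓)

udktmqz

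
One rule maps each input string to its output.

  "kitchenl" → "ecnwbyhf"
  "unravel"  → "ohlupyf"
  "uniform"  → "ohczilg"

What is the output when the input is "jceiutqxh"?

dwyconkrb

The pattern: shift every letter 6 places backward in the alphabet (wrapping around).
On "jceiutqxh" that produces "dwyconkrb".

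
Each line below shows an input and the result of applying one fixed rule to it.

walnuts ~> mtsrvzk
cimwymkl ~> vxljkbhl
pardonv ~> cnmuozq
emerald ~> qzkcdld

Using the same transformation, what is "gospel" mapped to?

odkfnr

In each case the input is transformed by: move the first 3 characters to the end (rotate left by 3), then shift every letter 1 place backward in the alphabet (wrapping around).
Working it through for "gospel": intermediate "pelgos", final "odkfnr".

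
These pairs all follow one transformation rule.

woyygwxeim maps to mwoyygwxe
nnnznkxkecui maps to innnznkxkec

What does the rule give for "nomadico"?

Rule — move the last 2 characters to the front (rotate right by 2), then delete the first character.
On "nomadico": the first step gives "conomadi", and the second then gives "onomadi".

onomadi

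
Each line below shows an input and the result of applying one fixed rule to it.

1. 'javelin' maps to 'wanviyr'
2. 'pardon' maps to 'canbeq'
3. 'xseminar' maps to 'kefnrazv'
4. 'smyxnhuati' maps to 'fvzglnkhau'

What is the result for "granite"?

The transformation: take characters alternately from the front and the back (1st, last, 2nd, 2nd-last, ...), then shift every letter 13 places forward in the alphabet (wrapping around) — i.e. ROT13.
Starting from "granite": after the first operation, "gertain"; after the second, "tregnva".

tregnva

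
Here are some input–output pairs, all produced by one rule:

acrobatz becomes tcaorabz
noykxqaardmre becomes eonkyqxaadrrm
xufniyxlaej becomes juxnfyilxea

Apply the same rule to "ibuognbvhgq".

qbioungvbgh

What's happening: swap each adjacent pair of characters (1↔2, 3↔4, ...), then move the last character to the front.
Applying both steps to "ibuognbvhgq": "bioungvbghq", then "qbioungvbgh".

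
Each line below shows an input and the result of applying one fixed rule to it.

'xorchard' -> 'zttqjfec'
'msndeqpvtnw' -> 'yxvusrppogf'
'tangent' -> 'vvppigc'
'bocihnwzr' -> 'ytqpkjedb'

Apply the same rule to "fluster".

wvutnhg

The transformation: shift every letter 2 places forward in the alphabet (wrapping around), then sort the characters into reverse alphabetical order.
Applying both steps to "fluster": "hnwuvgt", then "wvutnhg".
(Check on "xorchard": → "zqtejctf" → "zttqjfec" ✓)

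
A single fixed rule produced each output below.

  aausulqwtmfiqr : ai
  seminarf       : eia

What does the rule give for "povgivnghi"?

The transformation: keep every other character starting from the second (positions 2nd, 4th, 6th, ...), then keep only the vowels.
Applying both steps to "povgivnghi": "ogvgi", then "oi".
(Check on "aausulqwtmfiqr": → "aslwmir" → "ai" ✓)

oi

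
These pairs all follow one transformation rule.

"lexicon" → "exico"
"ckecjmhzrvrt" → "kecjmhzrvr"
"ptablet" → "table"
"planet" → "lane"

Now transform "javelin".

In each case the input is transformed by: move the last character to the front, then delete the first 2 characters.
So "javelin" becomes "aveli".

aveli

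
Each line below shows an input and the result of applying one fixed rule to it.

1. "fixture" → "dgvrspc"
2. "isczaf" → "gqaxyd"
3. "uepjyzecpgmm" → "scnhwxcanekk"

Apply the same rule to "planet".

njylcr

Looking at the pairs, the operation is to shift every letter 2 places backward in the alphabet (wrapping around).
So "planet" becomes "njylcr".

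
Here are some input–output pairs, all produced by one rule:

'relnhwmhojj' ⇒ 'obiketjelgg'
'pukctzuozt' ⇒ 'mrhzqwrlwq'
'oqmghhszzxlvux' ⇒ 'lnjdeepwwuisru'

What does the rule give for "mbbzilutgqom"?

jyywfirqdnlj

Looking at the pairs, the operation is to shift every letter 3 places backward in the alphabet (wrapping around).
"mbbzilutgqom" → "jyywfirqdnlj".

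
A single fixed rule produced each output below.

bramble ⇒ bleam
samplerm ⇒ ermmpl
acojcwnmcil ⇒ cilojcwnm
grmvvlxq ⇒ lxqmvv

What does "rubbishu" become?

shubbi

The transformation: delete the first 2 characters, then move the last 3 characters to the front (rotate right by 3).
On "rubbishu": the first step gives "bbishu", and the second then gives "shubbi".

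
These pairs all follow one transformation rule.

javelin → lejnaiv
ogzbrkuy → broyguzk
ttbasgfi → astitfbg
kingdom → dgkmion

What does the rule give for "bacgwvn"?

wgbnavc

The pattern: take characters alternately from the front and the back (1st, last, 2nd, 2nd-last, ...), then move the last 2 characters to the front (rotate right by 2).
Working it through for "bacgwvn": intermediate "bnavcwg", final "wgbnavc".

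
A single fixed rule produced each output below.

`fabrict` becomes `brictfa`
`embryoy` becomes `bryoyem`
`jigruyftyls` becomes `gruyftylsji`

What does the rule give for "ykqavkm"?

Looking at the pairs, the operation is to move the first 2 characters to the end (rotate left by 2).
Applying that to "ykqavkm" gives "qavkmyk".

qavkmyk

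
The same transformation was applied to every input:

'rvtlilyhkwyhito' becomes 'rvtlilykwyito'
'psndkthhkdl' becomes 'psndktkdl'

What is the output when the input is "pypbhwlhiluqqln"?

The transformation: remove every "h".
So "pypbhwlhiluqqln" becomes "pypbwliluqqln".

pypbwliluqqln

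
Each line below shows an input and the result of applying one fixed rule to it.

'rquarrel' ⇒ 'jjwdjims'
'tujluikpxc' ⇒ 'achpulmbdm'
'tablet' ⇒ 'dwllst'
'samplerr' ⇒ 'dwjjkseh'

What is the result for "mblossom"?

The pattern: swap the front and back halves of the string, then shift every letter 8 places backward in the alphabet (wrapping around).
Applying both steps to "mblossom": "ssommblo", then "kkgeetdg".

kkgeetdg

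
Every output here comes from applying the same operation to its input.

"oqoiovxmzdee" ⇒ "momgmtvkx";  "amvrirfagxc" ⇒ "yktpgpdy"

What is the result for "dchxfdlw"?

bafvd

Rule — shift every letter 2 places backward in the alphabet (wrapping around), then delete the last 3 characters.
Working it through for "dchxfdlw": intermediate "bafvdbju", final "bafvd".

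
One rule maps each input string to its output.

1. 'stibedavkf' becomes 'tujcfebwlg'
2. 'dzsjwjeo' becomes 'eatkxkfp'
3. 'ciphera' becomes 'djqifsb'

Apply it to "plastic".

qmbtujd

What's happening: shift every letter 1 place forward in the alphabet (wrapping around).
So "plastic" becomes "qmbtujd".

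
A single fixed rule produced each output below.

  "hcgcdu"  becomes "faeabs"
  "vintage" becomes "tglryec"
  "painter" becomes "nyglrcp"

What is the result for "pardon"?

nypbml

Rule — shift every letter 2 places backward in the alphabet (wrapping around).
On "pardon" that produces "nypbml".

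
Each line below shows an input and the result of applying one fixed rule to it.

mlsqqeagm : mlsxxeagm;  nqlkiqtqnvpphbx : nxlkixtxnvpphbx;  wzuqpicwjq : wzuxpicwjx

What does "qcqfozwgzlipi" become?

xcxfozwgzlipi

Each output is the input with this applied: replace every "q" with "x".
Doing the same to "qcqfozwgzlipi": "xcxfozwgzlipi".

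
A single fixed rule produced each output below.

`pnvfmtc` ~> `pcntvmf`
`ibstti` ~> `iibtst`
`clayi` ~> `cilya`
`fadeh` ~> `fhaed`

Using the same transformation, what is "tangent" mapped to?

The pattern: take characters alternately from the front and the back (1st, last, 2nd, 2nd-last, ...).
For "tangent" the result is "ttanneg".

ttanneg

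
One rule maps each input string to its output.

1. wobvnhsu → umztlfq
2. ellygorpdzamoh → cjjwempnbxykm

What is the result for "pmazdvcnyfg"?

nkyxbtalwd

The transformation: delete the last character, then shift every letter 2 places backward in the alphabet (wrapping around).
Working it through for "pmazdvcnyfg": intermediate "pmazdvcnyf", final "nkyxbtalwd".
(Check on "ellygorpdzamoh": → "ellygorpdzamo" → "cjjwempnbxykm" ✓)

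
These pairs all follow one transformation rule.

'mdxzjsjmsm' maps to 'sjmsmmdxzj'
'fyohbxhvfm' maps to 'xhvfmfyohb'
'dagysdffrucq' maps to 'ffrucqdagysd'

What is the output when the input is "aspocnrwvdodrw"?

wvdodrwaspocnr

What's happening: swap the front and back halves of the string.
So "aspocnrwvdodrw" becomes "wvdodrwaspocnr".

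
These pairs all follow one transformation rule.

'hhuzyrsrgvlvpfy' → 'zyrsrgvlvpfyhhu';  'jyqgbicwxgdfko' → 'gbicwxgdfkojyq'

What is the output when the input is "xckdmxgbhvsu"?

dmxgbhvsuxck

In each case the input is transformed by: move the first 3 characters to the end (rotate left by 3).
For "xckdmxgbhvsu" the result is "dmxgbhvsuxck".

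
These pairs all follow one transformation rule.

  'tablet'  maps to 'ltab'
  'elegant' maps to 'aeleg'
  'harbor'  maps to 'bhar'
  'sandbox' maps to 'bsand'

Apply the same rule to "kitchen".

hkitc

Each output is the input with this applied: delete the last 2 characters, then move the last character to the front.
"kitchen" → "kitch" → "hkitc".
(Check on "harbor": → "harb" → "bhar" ✓)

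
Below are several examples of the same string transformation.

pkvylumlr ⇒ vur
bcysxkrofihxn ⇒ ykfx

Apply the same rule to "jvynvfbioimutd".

yfou

The rule is to keep one character in every 3, starting at position 3 (positions 3rd, 6th, 9th, ...).
Doing the same to "jvynvfbioimutd": "yfou".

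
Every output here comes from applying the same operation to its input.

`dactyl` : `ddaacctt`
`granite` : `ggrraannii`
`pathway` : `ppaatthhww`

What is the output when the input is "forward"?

Looking at the pairs, the operation is to delete the last 2 characters, then double every character.
On "forward" that produces "ffoorrwwaa".

ffoorrwwaa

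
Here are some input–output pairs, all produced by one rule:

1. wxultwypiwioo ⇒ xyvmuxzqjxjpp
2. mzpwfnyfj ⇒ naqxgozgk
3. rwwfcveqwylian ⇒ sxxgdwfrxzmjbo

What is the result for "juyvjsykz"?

kvzwktzla

Each output is the input with this applied: shift every letter 1 place forward in the alphabet (wrapping around).
On "juyvjsykz" that produces "kvzwktzla".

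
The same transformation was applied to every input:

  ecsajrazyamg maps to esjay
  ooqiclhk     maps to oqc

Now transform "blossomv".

bos

The transformation: keep every other character starting from the first (positions 1st, 3rd, 5th, ...), then delete the last character.
Applying both steps to "blossomv": "bosm", then "bos".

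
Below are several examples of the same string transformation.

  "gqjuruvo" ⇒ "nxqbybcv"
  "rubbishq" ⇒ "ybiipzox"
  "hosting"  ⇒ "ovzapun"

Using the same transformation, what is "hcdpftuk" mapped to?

ojkwmabr

Each output is the input with this applied: shift every letter 7 places forward in the alphabet (wrapping around).
Applying that to "hcdpftuk" gives "ojkwmabr".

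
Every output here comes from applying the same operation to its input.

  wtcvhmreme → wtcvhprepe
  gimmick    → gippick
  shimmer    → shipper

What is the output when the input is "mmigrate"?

ppigrate

The rule is to replace every "m" with "p".
"mmigrate" → "ppigrate".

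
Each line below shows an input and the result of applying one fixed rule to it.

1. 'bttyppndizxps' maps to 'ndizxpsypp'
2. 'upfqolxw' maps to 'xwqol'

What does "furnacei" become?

einac

The transformation: delete the first 3 characters, then move the first 3 characters to the end (rotate left by 3).
Applying both steps to "furnacei": "nacei", then "einac".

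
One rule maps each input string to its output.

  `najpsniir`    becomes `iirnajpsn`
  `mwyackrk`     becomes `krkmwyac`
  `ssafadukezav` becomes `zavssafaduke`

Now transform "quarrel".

relquar

The rule is to move the last 3 characters to the front (rotate right by 3).
On "quarrel" that produces "relquar".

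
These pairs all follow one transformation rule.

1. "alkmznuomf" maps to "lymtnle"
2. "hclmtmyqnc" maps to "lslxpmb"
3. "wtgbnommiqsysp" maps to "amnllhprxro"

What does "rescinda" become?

bhmcz

Looking at the pairs, the operation is to delete the first 3 characters, then shift every letter 1 place backward in the alphabet (wrapping around).
"rescinda" → "cinda" → "bhmcz".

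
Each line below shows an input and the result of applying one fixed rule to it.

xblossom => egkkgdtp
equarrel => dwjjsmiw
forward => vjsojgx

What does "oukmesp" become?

hkwecmg

Rule — reverse the string, then shift every letter 8 places backward in the alphabet (wrapping around).
Starting from "oukmesp": after the first operation, "psemkuo"; after the second, "hkwecmg".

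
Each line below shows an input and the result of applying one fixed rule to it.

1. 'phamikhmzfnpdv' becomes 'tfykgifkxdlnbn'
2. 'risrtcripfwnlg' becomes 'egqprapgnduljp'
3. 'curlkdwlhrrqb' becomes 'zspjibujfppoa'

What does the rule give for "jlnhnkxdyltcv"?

tjlflivbwjrah

Looking at the pairs, the operation is to swap the first and last characters, then shift every letter 2 places backward in the alphabet (wrapping around).
Applying both steps to "jlnhnkxdyltcv": "vlnhnkxdyltcj", then "tjlflivbwjrah".
(Check on "risrtcripfwnlg": → "gisrtcripfwnlr" → "egqprapgnduljp" ✓)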